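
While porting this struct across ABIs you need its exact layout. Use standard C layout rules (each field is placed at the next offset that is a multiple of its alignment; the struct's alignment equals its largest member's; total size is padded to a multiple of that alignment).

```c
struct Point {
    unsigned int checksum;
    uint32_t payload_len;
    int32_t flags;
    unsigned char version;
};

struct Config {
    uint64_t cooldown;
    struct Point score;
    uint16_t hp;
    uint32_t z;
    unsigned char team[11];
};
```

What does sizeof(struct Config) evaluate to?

48 bytes

Point: 0..4  checksum  (4B, 4-aligned); 4..8  payload_len  (4B, 4-aligned); 8..12  flags  (4B, 4-aligned); 12..13  version  (1B, 1-aligned); 13..16  -- tail padding (3B); sizeof = 16, alignof = 4
0..8  cooldown  (8B, 8-aligned)
8..24  score  (16B, 4-aligned)
24..26  hp  (2B, 2-aligned)
26..28  -- padding (2B)
28..32  z  (4B, 4-aligned)
32..43  team  (11B, 1-aligned)
43..48  -- tail padding (5B)
sizeof = 48, alignof = 8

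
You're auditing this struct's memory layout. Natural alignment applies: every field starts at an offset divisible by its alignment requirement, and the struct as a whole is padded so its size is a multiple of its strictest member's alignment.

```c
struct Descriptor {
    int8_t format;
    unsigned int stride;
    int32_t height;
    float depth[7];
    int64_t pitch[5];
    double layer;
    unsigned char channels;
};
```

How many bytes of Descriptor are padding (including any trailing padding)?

10

format at 0 (size 1, align 1) → ends 1
pad 3 to align 4 for stride
stride at 4 (size 4, align 4) → ends 8
height at 8 (size 4, align 4) → ends 12
depth at 12 (size 28, align 4) → ends 40
pitch at 40 (size 40, align 8) → ends 80
layer at 80 (size 8, align 8) → ends 88
channels at 88 (size 1, align 1) → ends 89
tail pad 7 to reach multiple of 8
total 96 bytes, alignment 8
data bytes 86, size 96 → padding 10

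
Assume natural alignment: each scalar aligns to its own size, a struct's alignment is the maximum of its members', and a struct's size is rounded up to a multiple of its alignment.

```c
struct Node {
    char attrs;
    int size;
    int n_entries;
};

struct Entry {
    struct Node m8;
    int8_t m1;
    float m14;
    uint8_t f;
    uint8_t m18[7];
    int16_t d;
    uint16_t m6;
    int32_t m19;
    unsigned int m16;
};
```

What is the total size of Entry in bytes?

40 bytes

Node: attrs at 0 (size 1, align 1) → ends 1; pad 3 to align 4 for size; size at 4 (size 4, align 4) → ends 8; n_entries at 8 (size 4, align 4) → ends 12; total 12 bytes, alignment 4
m8 at 0 (size 12, align 4) → ends 12
m1 at 12 (size 1, align 1) → ends 13
pad 3 to align 4 for m14
m14 at 16 (size 4, align 4) → ends 20
f at 20 (size 1, align 1) → ends 21
m18 at 21 (size 7, align 1) → ends 28
d at 28 (size 2, align 2) → ends 30
m6 at 30 (size 2, align 2) → ends 32
m19 at 32 (size 4, align 4) → ends 36
m16 at 36 (size 4, align 4) → ends 40
total 40 bytes, alignment 4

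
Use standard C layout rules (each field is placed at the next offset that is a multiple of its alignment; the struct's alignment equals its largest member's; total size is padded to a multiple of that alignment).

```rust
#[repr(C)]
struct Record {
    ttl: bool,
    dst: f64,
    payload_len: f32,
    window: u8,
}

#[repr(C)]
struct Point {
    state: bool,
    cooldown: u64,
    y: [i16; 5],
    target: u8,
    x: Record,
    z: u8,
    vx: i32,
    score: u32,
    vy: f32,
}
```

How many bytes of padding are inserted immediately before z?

Record: 0..1  ttl  (1B, 1-aligned); 1..8  -- padding (7B); 8..16  dst  (8B, 8-aligned); 16..20  payload_len  (4B, 4-aligned); 20..21  window  (1B, 1-aligned); 21..24  -- tail padding (3B); sizeof = 24, alignof = 8
0..1  state  (1B, 1-aligned)
1..8  -- padding (7B)
8..16  cooldown  (8B, 8-aligned)
16..26  y  (10B, 2-aligned)
26..27  target  (1B, 1-aligned)
27..32  -- padding (5B)
32..56  x  (24B, 8-aligned)
56..57  z  (1B, 1-aligned)

0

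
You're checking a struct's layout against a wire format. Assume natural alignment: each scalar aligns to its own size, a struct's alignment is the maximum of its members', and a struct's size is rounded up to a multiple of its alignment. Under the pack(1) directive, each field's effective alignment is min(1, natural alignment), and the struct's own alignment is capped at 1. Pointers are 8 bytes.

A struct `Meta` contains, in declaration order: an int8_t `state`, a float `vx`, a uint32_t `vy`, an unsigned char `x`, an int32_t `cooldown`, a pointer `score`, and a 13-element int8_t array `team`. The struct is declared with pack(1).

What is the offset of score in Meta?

0..1  state  (1B, 1-aligned)
1..5  vx  (4B, 1-aligned)
5..9  vy  (4B, 1-aligned)
9..10  x  (1B, 1-aligned)
10..14  cooldown  (4B, 1-aligned)
14..22  score  (8B, 1-aligned)

14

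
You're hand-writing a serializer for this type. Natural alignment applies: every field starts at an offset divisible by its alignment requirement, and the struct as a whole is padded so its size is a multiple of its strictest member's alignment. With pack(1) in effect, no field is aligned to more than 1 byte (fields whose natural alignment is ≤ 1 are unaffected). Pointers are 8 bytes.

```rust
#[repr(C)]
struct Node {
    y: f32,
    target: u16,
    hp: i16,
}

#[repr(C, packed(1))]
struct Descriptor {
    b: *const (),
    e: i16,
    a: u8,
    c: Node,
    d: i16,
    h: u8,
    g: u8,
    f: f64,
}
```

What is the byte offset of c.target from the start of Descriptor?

15

Node: 0..4  y  (4B, 4-aligned); 4..6  target  (2B, 2-aligned); 6..8  hp  (2B, 2-aligned); sizeof = 8, alignof = 4
0..8  b  (8B, 1-aligned)
8..10  e  (2B, 1-aligned)
10..11  a  (1B, 1-aligned)
11..19  c  (8B, 1-aligned)
within Node: target at 4
11 + 4 = 15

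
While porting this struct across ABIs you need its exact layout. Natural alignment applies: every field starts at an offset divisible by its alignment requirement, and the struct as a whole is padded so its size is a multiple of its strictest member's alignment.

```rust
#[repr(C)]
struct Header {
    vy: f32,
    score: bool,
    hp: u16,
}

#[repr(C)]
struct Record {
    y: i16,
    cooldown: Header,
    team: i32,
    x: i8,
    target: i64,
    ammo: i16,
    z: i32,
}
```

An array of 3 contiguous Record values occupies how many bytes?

Header: @0: vy [4B, align 4] → 4; @4: score [1B, align 1] → 5; +1 pad (align 2); @6: hp [2B, align 2] → 8; size 8, align 4
@0: y [2B, align 2] → 2
+2 pad (align 4)
@4: cooldown [8B, align 4] → 12
@12: team [4B, align 4] → 16
@16: x [1B, align 1] → 17
+7 pad (align 8)
@24: target [8B, align 8] → 32
@32: ammo [2B, align 2] → 34
+2 pad (align 4)
@36: z [4B, align 4] → 40
size 40, align 8
array of 3: 3 × 40 = 120

120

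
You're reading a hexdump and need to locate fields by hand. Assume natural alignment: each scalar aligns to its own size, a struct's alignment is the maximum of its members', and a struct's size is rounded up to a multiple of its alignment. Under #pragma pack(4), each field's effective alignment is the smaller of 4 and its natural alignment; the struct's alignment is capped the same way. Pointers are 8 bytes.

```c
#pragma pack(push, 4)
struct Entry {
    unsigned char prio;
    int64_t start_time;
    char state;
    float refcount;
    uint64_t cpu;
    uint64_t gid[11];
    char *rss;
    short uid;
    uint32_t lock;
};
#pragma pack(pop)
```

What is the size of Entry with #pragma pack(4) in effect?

@0: prio [1B, align 1] → 1
+3 pad (align 4)
@4: start_time [8B, align 4] → 12
@12: state [1B, align 1] → 13
+3 pad (align 4)
@16: refcount [4B, align 4] → 20
@20: cpu [8B, align 4] → 28
@28: gid [88B, align 4] → 116
@116: rss [8B, align 4] → 124
@124: uid [2B, align 2] → 126
+2 pad (align 4)
@128: lock [4B, align 4] → 132
size 132, align 4

132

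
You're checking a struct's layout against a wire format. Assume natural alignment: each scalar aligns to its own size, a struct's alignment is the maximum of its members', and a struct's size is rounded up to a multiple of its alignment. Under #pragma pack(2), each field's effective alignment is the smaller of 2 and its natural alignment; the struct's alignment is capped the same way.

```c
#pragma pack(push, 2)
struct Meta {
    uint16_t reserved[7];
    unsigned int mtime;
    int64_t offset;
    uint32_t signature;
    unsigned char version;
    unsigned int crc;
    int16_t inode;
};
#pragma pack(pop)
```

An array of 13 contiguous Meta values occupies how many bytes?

494

0..14  reserved  (14B, 2-aligned)
14..18  mtime  (4B, 2-aligned)
18..26  offset  (8B, 2-aligned)
26..30  signature  (4B, 2-aligned)
30..31  version  (1B, 1-aligned)
31..32  -- padding (1B)
32..36  crc  (4B, 2-aligned)
36..38  inode  (2B, 2-aligned)
sizeof = 38, alignof = 2
array of 13: 13 × 38 = 494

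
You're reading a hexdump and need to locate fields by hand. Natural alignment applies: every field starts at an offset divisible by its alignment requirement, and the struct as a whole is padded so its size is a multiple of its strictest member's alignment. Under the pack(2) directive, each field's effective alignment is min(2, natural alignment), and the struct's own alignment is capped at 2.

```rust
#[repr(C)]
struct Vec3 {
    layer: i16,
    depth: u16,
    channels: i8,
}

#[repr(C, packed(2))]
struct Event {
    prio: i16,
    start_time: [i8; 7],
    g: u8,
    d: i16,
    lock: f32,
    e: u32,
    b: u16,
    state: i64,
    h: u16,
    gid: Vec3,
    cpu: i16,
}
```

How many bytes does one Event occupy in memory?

40 bytes

Vec3: layer at 0 (size 2, align 2) → ends 2; depth at 2 (size 2, align 2) → ends 4; channels at 4 (size 1, align 1) → ends 5; tail pad 1 to reach multiple of 2; total 6 bytes, alignment 2
prio at 0 (size 2, align 2) → ends 2
start_time at 2 (size 7, align 1) → ends 9
g at 9 (size 1, align 1) → ends 10
d at 10 (size 2, align 2) → ends 12
lock at 12 (size 4, align 2) → ends 16
e at 16 (size 4, align 2) → ends 20
b at 20 (size 2, align 2) → ends 22
state at 22 (size 8, align 2) → ends 30
h at 30 (size 2, align 2) → ends 32
gid at 32 (size 6, align 2) → ends 38
cpu at 38 (size 2, align 2) → ends 40
total 40 bytes, alignment 2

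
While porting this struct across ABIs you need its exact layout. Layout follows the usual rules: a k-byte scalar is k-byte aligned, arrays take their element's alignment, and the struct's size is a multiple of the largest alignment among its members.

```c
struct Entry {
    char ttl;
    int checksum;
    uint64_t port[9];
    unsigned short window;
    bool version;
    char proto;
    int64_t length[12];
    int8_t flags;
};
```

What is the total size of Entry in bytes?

@0: ttl [1B, align 1] → 1
+3 pad (align 4)
@4: checksum [4B, align 4] → 8
@8: port [72B, align 8] → 80
@80: window [2B, align 2] → 82
@82: version [1B, align 1] → 83
@83: proto [1B, align 1] → 84
+4 pad (align 8)
@88: length [96B, align 8] → 184
@184: flags [1B, align 1] → 185
+7 tail pad (align 8)
size 192, align 8

192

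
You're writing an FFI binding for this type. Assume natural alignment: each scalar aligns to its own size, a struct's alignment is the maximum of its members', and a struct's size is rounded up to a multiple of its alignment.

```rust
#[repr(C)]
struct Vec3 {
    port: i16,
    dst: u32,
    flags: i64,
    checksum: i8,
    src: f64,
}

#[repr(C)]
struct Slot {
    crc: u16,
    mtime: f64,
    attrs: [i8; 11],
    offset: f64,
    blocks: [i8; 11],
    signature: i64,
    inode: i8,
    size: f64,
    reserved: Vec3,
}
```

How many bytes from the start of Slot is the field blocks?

40

Vec3: 0..2  port  (2B, 2-aligned); 2..4  -- padding (2B); 4..8  dst  (4B, 4-aligned); 8..16  flags  (8B, 8-aligned); 16..17  checksum  (1B, 1-aligned); 17..24  -- padding (7B); 24..32  src  (8B, 8-aligned); sizeof = 32, alignof = 8
0..2  crc  (2B, 2-aligned)
2..8  -- padding (6B)
8..16  mtime  (8B, 8-aligned)
16..27  attrs  (11B, 1-aligned)
27..32  -- padding (5B)
32..40  offset  (8B, 8-aligned)
40..51  blocks  (11B, 1-aligned)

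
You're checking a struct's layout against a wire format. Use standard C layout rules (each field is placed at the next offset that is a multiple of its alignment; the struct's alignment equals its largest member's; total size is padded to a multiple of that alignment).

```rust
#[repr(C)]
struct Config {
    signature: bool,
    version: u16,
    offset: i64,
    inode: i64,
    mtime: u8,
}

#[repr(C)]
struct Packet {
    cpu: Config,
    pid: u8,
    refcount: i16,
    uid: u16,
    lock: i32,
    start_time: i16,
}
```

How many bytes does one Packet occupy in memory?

48

Config: signature at 0 (size 1, align 1) → ends 1; pad 1 to align 2 for version; version at 2 (size 2, align 2) → ends 4; pad 4 to align 8 for offset; offset at 8 (size 8, align 8) → ends 16; inode at 16 (size 8, align 8) → ends 24; mtime at 24 (size 1, align 1) → ends 25; tail pad 7 to reach multiple of 8; total 32 bytes, alignment 8
cpu at 0 (size 32, align 8) → ends 32
pid at 32 (size 1, align 1) → ends 33
pad 1 to align 2 for refcount
refcount at 34 (size 2, align 2) → ends 36
uid at 36 (size 2, align 2) → ends 38
pad 2 to align 4 for lock
lock at 40 (size 4, align 4) → ends 44
start_time at 44 (size 2, align 2) → ends 46
tail pad 2 to reach multiple of 8
total 48 bytes, alignment 8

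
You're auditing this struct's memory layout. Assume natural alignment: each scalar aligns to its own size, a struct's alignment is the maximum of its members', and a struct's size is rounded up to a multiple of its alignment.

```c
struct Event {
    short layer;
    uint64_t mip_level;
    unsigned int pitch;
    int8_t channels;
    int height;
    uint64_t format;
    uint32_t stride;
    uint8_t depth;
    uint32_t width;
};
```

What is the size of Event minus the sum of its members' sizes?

0..2  layer  (2B, 2-aligned)
2..8  -- padding (6B)
8..16  mip_level  (8B, 8-aligned)
16..20  pitch  (4B, 4-aligned)
20..21  channels  (1B, 1-aligned)
21..24  -- padding (3B)
24..28  height  (4B, 4-aligned)
28..32  -- padding (4B)
32..40  format  (8B, 8-aligned)
40..44  stride  (4B, 4-aligned)
44..45  depth  (1B, 1-aligned)
45..48  -- padding (3B)
48..52  width  (4B, 4-aligned)
52..56  -- tail padding (4B)
sizeof = 56, alignof = 8
data bytes 36, size 56 → padding 20

20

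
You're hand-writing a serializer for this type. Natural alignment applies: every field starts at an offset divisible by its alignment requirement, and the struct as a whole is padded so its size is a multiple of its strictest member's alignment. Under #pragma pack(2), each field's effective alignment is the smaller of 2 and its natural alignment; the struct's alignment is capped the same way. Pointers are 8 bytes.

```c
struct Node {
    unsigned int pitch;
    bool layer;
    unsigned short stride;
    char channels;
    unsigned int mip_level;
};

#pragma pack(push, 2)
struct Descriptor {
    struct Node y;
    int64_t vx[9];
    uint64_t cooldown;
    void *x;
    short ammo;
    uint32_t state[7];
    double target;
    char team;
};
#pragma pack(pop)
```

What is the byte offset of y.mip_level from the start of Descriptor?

Node: 0..4  pitch  (4B, 4-aligned); 4..5  layer  (1B, 1-aligned); 5..6  -- padding (1B); 6..8  stride  (2B, 2-aligned); 8..9  channels  (1B, 1-aligned); 9..12  -- padding (3B); 12..16  mip_level  (4B, 4-aligned); sizeof = 16, alignof = 4
0..16  y  (16B, 2-aligned)
within Node: mip_level at 12
0 + 12 = 12

12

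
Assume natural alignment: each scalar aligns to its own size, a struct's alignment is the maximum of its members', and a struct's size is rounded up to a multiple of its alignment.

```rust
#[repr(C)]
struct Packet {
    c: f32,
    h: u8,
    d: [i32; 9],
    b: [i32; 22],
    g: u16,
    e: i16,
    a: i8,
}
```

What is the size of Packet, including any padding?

@0: c [4B, align 4] → 4
@4: h [1B, align 1] → 5
+3 pad (align 4)
@8: d [36B, align 4] → 44
@44: b [88B, align 4] → 132
@132: g [2B, align 2] → 134
@134: e [2B, align 2] → 136
@136: a [1B, align 1] → 137
+3 tail pad (align 4)
size 140, align 4

140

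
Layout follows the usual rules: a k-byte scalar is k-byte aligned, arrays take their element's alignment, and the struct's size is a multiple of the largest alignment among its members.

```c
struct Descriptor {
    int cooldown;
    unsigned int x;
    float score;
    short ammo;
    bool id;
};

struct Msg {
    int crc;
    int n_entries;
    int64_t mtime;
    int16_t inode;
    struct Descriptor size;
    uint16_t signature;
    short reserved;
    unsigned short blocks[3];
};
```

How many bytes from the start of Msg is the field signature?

Descriptor: 0..4  cooldown  (4B, 4-aligned); 4..8  x  (4B, 4-aligned); 8..12  score  (4B, 4-aligned); 12..14  ammo  (2B, 2-aligned); 14..15  id  (1B, 1-aligned); 15..16  -- tail padding (1B); sizeof = 16, alignof = 4
0..4  crc  (4B, 4-aligned)
4..8  n_entries  (4B, 4-aligned)
8..16  mtime  (8B, 8-aligned)
16..18  inode  (2B, 2-aligned)
18..20  -- padding (2B)
20..36  size  (16B, 4-aligned)
36..38  signature  (2B, 2-aligned)

36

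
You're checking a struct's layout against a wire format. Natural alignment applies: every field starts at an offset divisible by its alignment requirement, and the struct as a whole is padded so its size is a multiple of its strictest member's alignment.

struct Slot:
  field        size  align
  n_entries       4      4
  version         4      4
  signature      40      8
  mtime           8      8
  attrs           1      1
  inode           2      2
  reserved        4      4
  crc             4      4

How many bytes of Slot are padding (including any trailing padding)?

5

n_entries at 0 (size 4, align 4) → ends 4
version at 4 (size 4, align 4) → ends 8
signature at 8 (size 40, align 8) → ends 48
mtime at 48 (size 8, align 8) → ends 56
attrs at 56 (size 1, align 1) → ends 57
pad 1 to align 2 for inode
inode at 58 (size 2, align 2) → ends 60
reserved at 60 (size 4, align 4) → ends 64
crc at 64 (size 4, align 4) → ends 68
tail pad 4 to reach multiple of 8
total 72 bytes, alignment 8
data bytes 67, size 72 → padding 5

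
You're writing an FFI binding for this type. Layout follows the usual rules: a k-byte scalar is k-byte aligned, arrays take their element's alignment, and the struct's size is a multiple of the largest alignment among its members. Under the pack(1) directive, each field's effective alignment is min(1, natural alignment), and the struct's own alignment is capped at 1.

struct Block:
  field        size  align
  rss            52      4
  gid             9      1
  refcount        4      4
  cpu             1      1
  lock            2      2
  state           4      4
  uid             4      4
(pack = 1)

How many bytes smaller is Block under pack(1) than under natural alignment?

natural layout:
  0..52  rss  (52B, 4-aligned)
  52..61  gid  (9B, 1-aligned)
  61..64  -- padding (3B)
  64..68  refcount  (4B, 4-aligned)
  68..69  cpu  (1B, 1-aligned)
  69..70  -- padding (1B)
  70..72  lock  (2B, 2-aligned)
  72..76  state  (4B, 4-aligned)
  76..80  uid  (4B, 4-aligned)
  sizeof = 80, alignof = 4
packed(1) layout:
  0..52  rss  (52B, 1-aligned)
  52..61  gid  (9B, 1-aligned)
  61..65  refcount  (4B, 1-aligned)
  65..66  cpu  (1B, 1-aligned)
  66..68  lock  (2B, 1-aligned)
  68..72  state  (4B, 1-aligned)
  72..76  uid  (4B, 1-aligned)
  sizeof = 76, alignof = 1
80 − 76 = 4

4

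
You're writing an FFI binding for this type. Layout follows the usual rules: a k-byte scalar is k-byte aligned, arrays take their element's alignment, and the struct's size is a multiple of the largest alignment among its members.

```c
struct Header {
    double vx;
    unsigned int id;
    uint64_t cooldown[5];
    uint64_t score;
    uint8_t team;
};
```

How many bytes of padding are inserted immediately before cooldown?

vx at 0 (size 8, align 8) → ends 8
id at 8 (size 4, align 4) → ends 12
pad 4 to align 8 for cooldown
cooldown at 16 (size 40, align 8) → ends 56

4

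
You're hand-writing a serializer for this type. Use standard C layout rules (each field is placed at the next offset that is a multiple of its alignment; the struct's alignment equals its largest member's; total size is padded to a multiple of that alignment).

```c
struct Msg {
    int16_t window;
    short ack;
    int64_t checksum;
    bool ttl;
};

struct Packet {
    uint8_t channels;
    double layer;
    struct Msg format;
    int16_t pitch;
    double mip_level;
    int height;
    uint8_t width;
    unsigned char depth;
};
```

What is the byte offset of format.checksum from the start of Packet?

24

Msg: 0..2  window  (2B, 2-aligned); 2..4  ack  (2B, 2-aligned); 4..8  -- padding (4B); 8..16  checksum  (8B, 8-aligned); 16..17  ttl  (1B, 1-aligned); 17..24  -- tail padding (7B); sizeof = 24, alignof = 8
0..1  channels  (1B, 1-aligned)
1..8  -- padding (7B)
8..16  layer  (8B, 8-aligned)
16..40  format  (24B, 8-aligned)
within Msg: checksum at 8
16 + 8 = 24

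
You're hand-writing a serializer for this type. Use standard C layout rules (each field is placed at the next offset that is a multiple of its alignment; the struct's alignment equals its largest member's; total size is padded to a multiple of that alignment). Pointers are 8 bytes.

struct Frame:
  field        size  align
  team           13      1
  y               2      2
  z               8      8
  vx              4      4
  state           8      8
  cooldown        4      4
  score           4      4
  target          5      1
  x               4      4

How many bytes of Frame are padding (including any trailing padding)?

12

team at 0 (size 13, align 1) → ends 13
pad 1 to align 2 for y
y at 14 (size 2, align 2) → ends 16
z at 16 (size 8, align 8) → ends 24
vx at 24 (size 4, align 4) → ends 28
pad 4 to align 8 for state
state at 32 (size 8, align 8) → ends 40
cooldown at 40 (size 4, align 4) → ends 44
score at 44 (size 4, align 4) → ends 48
target at 48 (size 5, align 1) → ends 53
pad 3 to align 4 for x
x at 56 (size 4, align 4) → ends 60
tail pad 4 to reach multiple of 8
total 64 bytes, alignment 8
data bytes 52, size 64 → padding 12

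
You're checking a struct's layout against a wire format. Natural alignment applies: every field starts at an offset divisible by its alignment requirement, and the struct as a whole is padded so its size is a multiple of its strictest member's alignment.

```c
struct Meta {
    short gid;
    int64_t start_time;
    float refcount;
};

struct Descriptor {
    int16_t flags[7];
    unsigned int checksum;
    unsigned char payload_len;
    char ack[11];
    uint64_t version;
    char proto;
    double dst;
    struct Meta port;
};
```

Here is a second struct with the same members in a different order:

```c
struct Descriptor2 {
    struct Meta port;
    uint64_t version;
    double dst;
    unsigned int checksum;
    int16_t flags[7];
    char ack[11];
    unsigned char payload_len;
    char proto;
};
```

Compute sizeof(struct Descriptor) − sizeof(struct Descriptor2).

Meta: gid at 0 (size 2, align 2) → ends 2; pad 6 to align 8 for start_time; start_time at 8 (size 8, align 8) → ends 16; refcount at 16 (size 4, align 4) → ends 20; tail pad 4 to reach multiple of 8; total 24 bytes, alignment 8
flags at 0 (size 14, align 2) → ends 14
pad 2 to align 4 for checksum
checksum at 16 (size 4, align 4) → ends 20
payload_len at 20 (size 1, align 1) → ends 21
ack at 21 (size 11, align 1) → ends 32
version at 32 (size 8, align 8) → ends 40
proto at 40 (size 1, align 1) → ends 41
pad 7 to align 8 for dst
dst at 48 (size 8, align 8) → ends 56
port at 56 (size 24, align 8) → ends 80
total 80 bytes, alignment 8
— Descriptor2 —
port at 0 (size 24, align 8) → ends 24
version at 24 (size 8, align 8) → ends 32
dst at 32 (size 8, align 8) → ends 40
checksum at 40 (size 4, align 4) → ends 44
flags at 44 (size 14, align 2) → ends 58
ack at 58 (size 11, align 1) → ends 69
payload_len at 69 (size 1, align 1) → ends 70
proto at 70 (size 1, align 1) → ends 71
tail pad 1 to reach multiple of 8
total 72 bytes, alignment 8
80 − 72 = 8

8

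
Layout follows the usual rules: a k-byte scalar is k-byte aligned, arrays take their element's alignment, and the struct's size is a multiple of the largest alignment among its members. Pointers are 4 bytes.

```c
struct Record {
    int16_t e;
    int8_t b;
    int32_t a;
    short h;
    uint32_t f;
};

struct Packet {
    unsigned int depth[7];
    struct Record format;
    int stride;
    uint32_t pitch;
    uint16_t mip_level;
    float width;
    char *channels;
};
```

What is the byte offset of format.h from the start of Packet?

36

Record: @0: e [2B, align 2] → 2; @2: b [1B, align 1] → 3; +1 pad (align 4); @4: a [4B, align 4] → 8; @8: h [2B, align 2] → 10; +2 pad (align 4); @12: f [4B, align 4] → 16; size 16, align 4
@0: depth [28B, align 4] → 28
@28: format [16B, align 4] → 44
within Record: h at 8
28 + 8 = 36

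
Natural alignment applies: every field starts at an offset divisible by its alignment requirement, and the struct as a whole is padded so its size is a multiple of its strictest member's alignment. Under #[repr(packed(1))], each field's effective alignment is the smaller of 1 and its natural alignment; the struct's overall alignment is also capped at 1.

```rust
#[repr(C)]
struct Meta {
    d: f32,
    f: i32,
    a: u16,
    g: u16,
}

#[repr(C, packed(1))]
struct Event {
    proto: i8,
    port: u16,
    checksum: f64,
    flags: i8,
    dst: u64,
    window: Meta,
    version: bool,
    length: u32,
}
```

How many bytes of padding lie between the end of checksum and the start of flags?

Meta: d at 0 (size 4, align 4) → ends 4; f at 4 (size 4, align 4) → ends 8; a at 8 (size 2, align 2) → ends 10; g at 10 (size 2, align 2) → ends 12; total 12 bytes, alignment 4
proto at 0 (size 1, align 1) → ends 1
port at 1 (size 2, align 1) → ends 3
checksum at 3 (size 8, align 1) → ends 11
flags at 11 (size 1, align 1) → ends 12

0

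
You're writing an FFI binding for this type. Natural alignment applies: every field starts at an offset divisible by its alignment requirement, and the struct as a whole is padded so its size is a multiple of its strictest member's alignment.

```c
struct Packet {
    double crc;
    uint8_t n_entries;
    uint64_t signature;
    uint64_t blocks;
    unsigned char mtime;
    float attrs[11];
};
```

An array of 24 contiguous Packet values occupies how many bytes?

crc at 0 (size 8, align 8) → ends 8
n_entries at 8 (size 1, align 1) → ends 9
pad 7 to align 8 for signature
signature at 16 (size 8, align 8) → ends 24
blocks at 24 (size 8, align 8) → ends 32
mtime at 32 (size 1, align 1) → ends 33
pad 3 to align 4 for attrs
attrs at 36 (size 44, align 4) → ends 80
total 80 bytes, alignment 8
array of 24: 24 × 80 = 1920

1920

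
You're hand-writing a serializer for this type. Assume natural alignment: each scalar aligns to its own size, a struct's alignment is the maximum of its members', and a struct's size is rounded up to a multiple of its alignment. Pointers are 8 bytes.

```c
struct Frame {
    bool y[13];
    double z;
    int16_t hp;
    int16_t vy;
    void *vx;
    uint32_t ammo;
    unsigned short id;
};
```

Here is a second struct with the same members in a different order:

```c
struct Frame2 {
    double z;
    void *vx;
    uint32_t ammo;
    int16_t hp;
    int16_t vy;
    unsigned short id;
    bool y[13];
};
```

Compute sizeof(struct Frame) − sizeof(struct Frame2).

@0: y [13B, align 1] → 13
+3 pad (align 8)
@16: z [8B, align 8] → 24
@24: hp [2B, align 2] → 26
@26: vy [2B, align 2] → 28
+4 pad (align 8)
@32: vx [8B, align 8] → 40
@40: ammo [4B, align 4] → 44
@44: id [2B, align 2] → 46
+2 tail pad (align 8)
size 48, align 8
— Frame2 —
@0: z [8B, align 8] → 8
@8: vx [8B, align 8] → 16
@16: ammo [4B, align 4] → 20
@20: hp [2B, align 2] → 22
@22: vy [2B, align 2] → 24
@24: id [2B, align 2] → 26
@26: y [13B, align 1] → 39
+1 tail pad (align 8)
size 40, align 8
48 − 40 = 8

8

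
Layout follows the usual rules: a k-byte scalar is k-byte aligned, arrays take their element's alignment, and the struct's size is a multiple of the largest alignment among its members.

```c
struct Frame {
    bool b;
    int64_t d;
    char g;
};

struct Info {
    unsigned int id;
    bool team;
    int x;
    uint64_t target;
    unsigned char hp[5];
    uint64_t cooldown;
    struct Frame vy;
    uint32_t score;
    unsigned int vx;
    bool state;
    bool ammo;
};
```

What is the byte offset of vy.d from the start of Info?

Frame: 0..1  b  (1B, 1-aligned); 1..8  -- padding (7B); 8..16  d  (8B, 8-aligned); 16..17  g  (1B, 1-aligned); 17..24  -- tail padding (7B); sizeof = 24, alignof = 8
0..4  id  (4B, 4-aligned)
4..5  team  (1B, 1-aligned)
5..8  -- padding (3B)
8..12  x  (4B, 4-aligned)
12..16  -- padding (4B)
16..24  target  (8B, 8-aligned)
24..29  hp  (5B, 1-aligned)
29..32  -- padding (3B)
32..40  cooldown  (8B, 8-aligned)
40..64  vy  (24B, 8-aligned)
within Frame: d at 8
40 + 8 = 48

48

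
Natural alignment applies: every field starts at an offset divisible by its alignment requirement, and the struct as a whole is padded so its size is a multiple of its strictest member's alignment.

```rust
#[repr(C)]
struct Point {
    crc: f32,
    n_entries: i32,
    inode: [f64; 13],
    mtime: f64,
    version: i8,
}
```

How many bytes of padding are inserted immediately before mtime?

0..4  crc  (4B, 4-aligned)
4..8  n_entries  (4B, 4-aligned)
8..112  inode  (104B, 8-aligned)
112..120  mtime  (8B, 8-aligned)

0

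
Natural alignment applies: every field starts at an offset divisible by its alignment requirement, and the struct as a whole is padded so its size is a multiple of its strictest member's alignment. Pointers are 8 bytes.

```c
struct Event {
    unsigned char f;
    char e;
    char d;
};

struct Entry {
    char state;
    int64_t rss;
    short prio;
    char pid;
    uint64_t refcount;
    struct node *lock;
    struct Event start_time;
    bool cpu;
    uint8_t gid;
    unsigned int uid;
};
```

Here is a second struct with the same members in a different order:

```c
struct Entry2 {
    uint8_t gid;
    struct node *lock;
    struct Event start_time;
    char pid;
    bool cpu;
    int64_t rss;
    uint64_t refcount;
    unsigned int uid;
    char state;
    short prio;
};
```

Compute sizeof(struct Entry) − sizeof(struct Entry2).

8

Event: @0: f [1B, align 1] → 1; @1: e [1B, align 1] → 2; @2: d [1B, align 1] → 3; size 3, align 1
@0: state [1B, align 1] → 1
+7 pad (align 8)
@8: rss [8B, align 8] → 16
@16: prio [2B, align 2] → 18
@18: pid [1B, align 1] → 19
+5 pad (align 8)
@24: refcount [8B, align 8] → 32
@32: lock [8B, align 8] → 40
@40: start_time [3B, align 1] → 43
@43: cpu [1B, align 1] → 44
@44: gid [1B, align 1] → 45
+3 pad (align 4)
@48: uid [4B, align 4] → 52
+4 tail pad (align 8)
size 56, align 8
— Entry2 —
@0: gid [1B, align 1] → 1
+7 pad (align 8)
@8: lock [8B, align 8] → 16
@16: start_time [3B, align 1] → 19
@19: pid [1B, align 1] → 20
@20: cpu [1B, align 1] → 21
+3 pad (align 8)
@24: rss [8B, align 8] → 32
@32: refcount [8B, align 8] → 40
@40: uid [4B, align 4] → 44
@44: state [1B, align 1] → 45
+1 pad (align 2)
@46: prio [2B, align 2] → 48
size 48, align 8
56 − 48 = 8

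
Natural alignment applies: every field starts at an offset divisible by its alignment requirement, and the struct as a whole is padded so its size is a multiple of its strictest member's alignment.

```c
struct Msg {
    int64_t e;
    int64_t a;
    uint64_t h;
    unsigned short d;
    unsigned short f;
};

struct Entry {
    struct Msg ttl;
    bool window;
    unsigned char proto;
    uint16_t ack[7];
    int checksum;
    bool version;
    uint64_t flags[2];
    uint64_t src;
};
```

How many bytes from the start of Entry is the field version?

52

Msg: 0..8  e  (8B, 8-aligned); 8..16  a  (8B, 8-aligned); 16..24  h  (8B, 8-aligned); 24..26  d  (2B, 2-aligned); 26..28  f  (2B, 2-aligned); 28..32  -- tail padding (4B); sizeof = 32, alignof = 8
0..32  ttl  (32B, 8-aligned)
32..33  window  (1B, 1-aligned)
33..34  proto  (1B, 1-aligned)
34..48  ack  (14B, 2-aligned)
48..52  checksum  (4B, 4-aligned)
52..53  version  (1B, 1-aligned)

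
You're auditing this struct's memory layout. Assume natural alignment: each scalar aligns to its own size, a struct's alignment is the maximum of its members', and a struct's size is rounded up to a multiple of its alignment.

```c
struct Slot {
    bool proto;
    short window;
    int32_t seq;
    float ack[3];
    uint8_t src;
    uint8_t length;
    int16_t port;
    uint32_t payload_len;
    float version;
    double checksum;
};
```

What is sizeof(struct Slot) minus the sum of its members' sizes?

@0: proto [1B, align 1] → 1
+1 pad (align 2)
@2: window [2B, align 2] → 4
@4: seq [4B, align 4] → 8
@8: ack [12B, align 4] → 20
@20: src [1B, align 1] → 21
@21: length [1B, align 1] → 22
@22: port [2B, align 2] → 24
@24: payload_len [4B, align 4] → 28
@28: version [4B, align 4] → 32
@32: checksum [8B, align 8] → 40
size 40, align 8
data bytes 39, size 40 → padding 1

1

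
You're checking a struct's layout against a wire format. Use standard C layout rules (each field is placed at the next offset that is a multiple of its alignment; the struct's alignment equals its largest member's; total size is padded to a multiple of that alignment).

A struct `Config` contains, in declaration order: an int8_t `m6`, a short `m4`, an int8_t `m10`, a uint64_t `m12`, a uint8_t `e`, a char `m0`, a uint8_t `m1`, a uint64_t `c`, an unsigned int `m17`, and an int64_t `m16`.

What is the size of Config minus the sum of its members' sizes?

0..1  m6  (1B, 1-aligned)
1..2  -- padding (1B)
2..4  m4  (2B, 2-aligned)
4..5  m10  (1B, 1-aligned)
5..8  -- padding (3B)
8..16  m12  (8B, 8-aligned)
16..17  e  (1B, 1-aligned)
17..18  m0  (1B, 1-aligned)
18..19  m1  (1B, 1-aligned)
19..24  -- padding (5B)
24..32  c  (8B, 8-aligned)
32..36  m17  (4B, 4-aligned)
36..40  -- padding (4B)
40..48  m16  (8B, 8-aligned)
sizeof = 48, alignof = 8
data bytes 35, size 48 → padding 13

13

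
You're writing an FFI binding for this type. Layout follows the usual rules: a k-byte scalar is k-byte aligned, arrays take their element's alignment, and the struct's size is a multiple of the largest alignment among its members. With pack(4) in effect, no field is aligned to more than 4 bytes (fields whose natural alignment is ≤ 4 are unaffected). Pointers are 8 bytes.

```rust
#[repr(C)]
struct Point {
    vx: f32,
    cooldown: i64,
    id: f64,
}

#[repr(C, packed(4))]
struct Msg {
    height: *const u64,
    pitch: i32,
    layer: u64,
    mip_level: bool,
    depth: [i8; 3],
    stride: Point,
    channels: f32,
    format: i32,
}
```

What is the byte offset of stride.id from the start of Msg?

Point: 0..4  vx  (4B, 4-aligned); 4..8  -- padding (4B); 8..16  cooldown  (8B, 8-aligned); 16..24  id  (8B, 8-aligned); sizeof = 24, alignof = 8
0..8  height  (8B, 4-aligned)
8..12  pitch  (4B, 4-aligned)
12..20  layer  (8B, 4-aligned)
20..21  mip_level  (1B, 1-aligned)
21..24  depth  (3B, 1-aligned)
24..48  stride  (24B, 4-aligned)
within Point: id at 16
24 + 16 = 40

40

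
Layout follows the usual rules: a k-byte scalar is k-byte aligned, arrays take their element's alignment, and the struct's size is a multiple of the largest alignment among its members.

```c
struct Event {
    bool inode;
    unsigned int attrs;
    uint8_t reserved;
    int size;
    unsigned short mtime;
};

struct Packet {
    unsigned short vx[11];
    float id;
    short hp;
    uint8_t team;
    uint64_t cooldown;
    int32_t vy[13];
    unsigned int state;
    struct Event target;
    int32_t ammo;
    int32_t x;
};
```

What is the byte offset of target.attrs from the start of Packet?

100

Event: 0..1  inode  (1B, 1-aligned); 1..4  -- padding (3B); 4..8  attrs  (4B, 4-aligned); 8..9  reserved  (1B, 1-aligned); 9..12  -- padding (3B); 12..16  size  (4B, 4-aligned); 16..18  mtime  (2B, 2-aligned); 18..20  -- tail padding (2B); sizeof = 20, alignof = 4
0..22  vx  (22B, 2-aligned)
22..24  -- padding (2B)
24..28  id  (4B, 4-aligned)
28..30  hp  (2B, 2-aligned)
30..31  team  (1B, 1-aligned)
31..32  -- padding (1B)
32..40  cooldown  (8B, 8-aligned)
40..92  vy  (52B, 4-aligned)
92..96  state  (4B, 4-aligned)
96..116  target  (20B, 4-aligned)
within Event: attrs at 4
96 + 4 = 100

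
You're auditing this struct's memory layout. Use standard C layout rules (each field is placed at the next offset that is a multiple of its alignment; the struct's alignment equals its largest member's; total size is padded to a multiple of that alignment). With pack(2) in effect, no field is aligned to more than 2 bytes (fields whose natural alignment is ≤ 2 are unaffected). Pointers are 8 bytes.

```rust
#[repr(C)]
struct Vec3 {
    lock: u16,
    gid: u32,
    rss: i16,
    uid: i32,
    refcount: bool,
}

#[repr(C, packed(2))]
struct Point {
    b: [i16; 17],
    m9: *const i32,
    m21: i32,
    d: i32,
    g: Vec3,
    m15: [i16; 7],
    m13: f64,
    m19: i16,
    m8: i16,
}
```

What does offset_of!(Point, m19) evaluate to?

92

Vec3: 0..2  lock  (2B, 2-aligned); 2..4  -- padding (2B); 4..8  gid  (4B, 4-aligned); 8..10  rss  (2B, 2-aligned); 10..12  -- padding (2B); 12..16  uid  (4B, 4-aligned); 16..17  refcount  (1B, 1-aligned); 17..20  -- tail padding (3B); sizeof = 20, alignof = 4
0..34  b  (34B, 2-aligned)
34..42  m9  (8B, 2-aligned)
42..46  m21  (4B, 2-aligned)
46..50  d  (4B, 2-aligned)
50..70  g  (20B, 2-aligned)
70..84  m15  (14B, 2-aligned)
84..92  m13  (8B, 2-aligned)
92..94  m19  (2B, 2-aligned)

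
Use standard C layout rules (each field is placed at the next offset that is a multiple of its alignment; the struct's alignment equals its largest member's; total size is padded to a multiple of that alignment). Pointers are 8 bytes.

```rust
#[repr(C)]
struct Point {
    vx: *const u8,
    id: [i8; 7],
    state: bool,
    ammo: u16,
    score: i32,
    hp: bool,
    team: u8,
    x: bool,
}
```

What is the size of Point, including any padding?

0..8  vx  (8B, 8-aligned)
8..15  id  (7B, 1-aligned)
15..16  state  (1B, 1-aligned)
16..18  ammo  (2B, 2-aligned)
18..20  -- padding (2B)
20..24  score  (4B, 4-aligned)
24..25  hp  (1B, 1-aligned)
25..26  team  (1B, 1-aligned)
26..27  x  (1B, 1-aligned)
27..32  -- tail padding (5B)
sizeof = 32, alignof = 8

32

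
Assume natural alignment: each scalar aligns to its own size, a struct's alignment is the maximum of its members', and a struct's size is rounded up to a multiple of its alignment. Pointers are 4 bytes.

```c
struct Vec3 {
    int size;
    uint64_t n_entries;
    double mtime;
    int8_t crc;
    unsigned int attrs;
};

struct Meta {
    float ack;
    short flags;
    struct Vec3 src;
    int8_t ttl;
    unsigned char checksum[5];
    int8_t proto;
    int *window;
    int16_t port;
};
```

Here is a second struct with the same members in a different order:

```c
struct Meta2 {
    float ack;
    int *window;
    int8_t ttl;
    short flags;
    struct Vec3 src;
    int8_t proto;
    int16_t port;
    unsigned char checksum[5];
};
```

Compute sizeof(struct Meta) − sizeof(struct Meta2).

Vec3: size at 0 (size 4, align 4) → ends 4; pad 4 to align 8 for n_entries; n_entries at 8 (size 8, align 8) → ends 16; mtime at 16 (size 8, align 8) → ends 24; crc at 24 (size 1, align 1) → ends 25; pad 3 to align 4 for attrs; attrs at 28 (size 4, align 4) → ends 32; total 32 bytes, alignment 8
ack at 0 (size 4, align 4) → ends 4
flags at 4 (size 2, align 2) → ends 6
pad 2 to align 8 for src
src at 8 (size 32, align 8) → ends 40
ttl at 40 (size 1, align 1) → ends 41
checksum at 41 (size 5, align 1) → ends 46
proto at 46 (size 1, align 1) → ends 47
pad 1 to align 4 for window
window at 48 (size 4, align 4) → ends 52
port at 52 (size 2, align 2) → ends 54
tail pad 2 to reach multiple of 8
total 56 bytes, alignment 8
— Meta2 —
ack at 0 (size 4, align 4) → ends 4
window at 4 (size 4, align 4) → ends 8
ttl at 8 (size 1, align 1) → ends 9
pad 1 to align 2 for flags
flags at 10 (size 2, align 2) → ends 12
pad 4 to align 8 for src
src at 16 (size 32, align 8) → ends 48
proto at 48 (size 1, align 1) → ends 49
pad 1 to align 2 for port
port at 50 (size 2, align 2) → ends 52
checksum at 52 (size 5, align 1) → ends 57
tail pad 7 to reach multiple of 8
total 64 bytes, alignment 8
56 − 64 = -8

-8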